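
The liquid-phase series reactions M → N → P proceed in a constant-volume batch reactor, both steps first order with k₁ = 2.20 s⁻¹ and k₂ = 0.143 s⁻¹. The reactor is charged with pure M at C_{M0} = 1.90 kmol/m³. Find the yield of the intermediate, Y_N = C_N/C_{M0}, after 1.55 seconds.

0.822

The intermediate concentration in a first-order A→B→C sequence is C_N = k₁C_{M0}(e^(−k₁t) − e^(−k₂t))/(k₂−k₁).
e^(−k₁t) = e^(−2.20×1.55) = e^(−3.410) = 0.03304; e^(−k₂t) = e^(−0.2216) = 0.8012.
C_N = 2.20×1.90/(0.143−2.20) × (0.03304−0.8012) = (-2.032)×(-0.7682) = 1.561 kmol/m³.
Y_N = C_N/C_{M0} = 1.561/1.90 = 0.822.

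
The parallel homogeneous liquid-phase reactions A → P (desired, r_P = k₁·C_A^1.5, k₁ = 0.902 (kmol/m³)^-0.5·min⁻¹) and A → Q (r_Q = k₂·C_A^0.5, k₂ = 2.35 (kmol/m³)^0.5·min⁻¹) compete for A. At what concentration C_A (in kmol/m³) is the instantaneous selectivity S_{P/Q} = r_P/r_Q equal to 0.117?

0.305 kmol/m³

S_{P/Q} = (k₁/k₂)·C_A ⇒ C_A = S·k₂/k₁.
= 0.117×2.35/0.902 = 0.305 kmol/m³.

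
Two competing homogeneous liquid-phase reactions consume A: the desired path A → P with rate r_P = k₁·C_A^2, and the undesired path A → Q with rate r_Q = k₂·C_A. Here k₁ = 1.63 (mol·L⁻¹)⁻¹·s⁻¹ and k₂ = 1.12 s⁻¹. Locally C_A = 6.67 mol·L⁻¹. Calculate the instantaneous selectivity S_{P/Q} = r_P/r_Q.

S_{P/Q} = r_P/r_Q = (k₁·C_A^2)/(k₂·C_A) = (k₁/k₂)·C_A.
= (1.63×6.670^2) / (1.12×6.670) = 72.52/7.470 = 9.71.
Since the desired path is higher order in A, keeping C_A high (PFR or concentrated feed) favours P.

9.71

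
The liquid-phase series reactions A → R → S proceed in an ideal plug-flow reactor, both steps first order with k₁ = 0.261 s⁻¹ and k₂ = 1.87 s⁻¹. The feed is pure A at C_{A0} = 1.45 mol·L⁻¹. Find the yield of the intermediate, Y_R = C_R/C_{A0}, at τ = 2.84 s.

0.0765

The intermediate concentration in a first-order A→B→C sequence is C_R = k₁C_{A0}(e^(−k₁τ) − e^(−k₂τ))/(k₂−k₁).
e^(−k₁τ) = e^(−0.261×2.84) = e^(−0.7412) = 0.4765; e^(−k₂τ) = e^(−5.311) = 0.004938.
C_R = 0.261×1.45/(1.87−0.261) × (0.4765−0.004938) = 0.2352×0.4716 = 0.1109 mol·L⁻¹.
Y_R = C_R/C_{A0} = 0.1109/1.45 = 0.0765.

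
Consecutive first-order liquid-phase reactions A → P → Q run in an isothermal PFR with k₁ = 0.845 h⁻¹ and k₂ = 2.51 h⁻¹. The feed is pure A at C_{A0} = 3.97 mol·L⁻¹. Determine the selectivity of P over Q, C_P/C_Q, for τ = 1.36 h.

0.267

The intermediate concentration in a first-order A→B→C sequence is C_P = k₁C_{A0}(e^(−k₁τ) − e^(−k₂τ))/(k₂−k₁).
e^(−k₁τ) = e^(−0.845×1.36) = e^(−1.149) = 0.3169; e^(−k₂τ) = e^(−3.414) = 0.03292.
C_P = 0.845×3.97/(2.51−0.845) × (0.3169−0.03292) = 2.015×0.2840 = 0.5721 mol·L⁻¹.
C_A = C_{A0}e^(−k₁τ) = 1.258 mol·L⁻¹, so C_Q = C_{A0}−C_A−C_P = 2.140 mol·L⁻¹; C_P/C_Q = 0.267.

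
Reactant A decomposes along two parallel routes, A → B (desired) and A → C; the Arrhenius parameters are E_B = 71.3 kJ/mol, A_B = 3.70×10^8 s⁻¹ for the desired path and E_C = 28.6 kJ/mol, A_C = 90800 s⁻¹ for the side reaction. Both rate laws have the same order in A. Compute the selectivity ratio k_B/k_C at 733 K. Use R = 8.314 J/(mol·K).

3.69

Since both paths have the same order in A, the concentration cancels and S_{B/C} = k_B/k_C = (A_B/A_C)·exp[(E_C−E_B)/(RT)].
(E_C−E_B)/(RT) = (28.6−71.3)×10³/(8.314×733) = -42700/6094 = -7.007.
k_B/k_C = (3.70×10^8/90800)·exp(-7.007) = 4075 × 9.058×10^-4 = 3.69.
Since E_B > E_C, raising the temperature improves selectivity toward B.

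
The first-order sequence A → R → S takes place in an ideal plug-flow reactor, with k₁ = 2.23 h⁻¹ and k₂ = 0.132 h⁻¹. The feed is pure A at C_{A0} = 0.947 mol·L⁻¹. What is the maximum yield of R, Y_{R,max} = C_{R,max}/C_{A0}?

Evaluating C_R at τ_opt = ln(k₂/k₁)/(k₂−k₁) gives C_{R,max}/C_{A0} = (k₁/k₂)^[k₂/(k₂−k₁)].
= (2.23/0.132)^(0.132/(0.132−2.23)) = (16.89)^(-0.06292) = 0.8371.

0.837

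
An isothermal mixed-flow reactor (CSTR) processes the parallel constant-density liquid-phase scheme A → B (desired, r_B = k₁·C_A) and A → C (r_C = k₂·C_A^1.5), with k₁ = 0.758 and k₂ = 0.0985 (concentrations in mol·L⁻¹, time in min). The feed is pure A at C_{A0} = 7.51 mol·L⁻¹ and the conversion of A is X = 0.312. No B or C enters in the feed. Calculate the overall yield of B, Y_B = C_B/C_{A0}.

0.241

Exit C_A = C_{A0}(1−X) = 7.51×0.688 = 5.167 mol·L⁻¹.
Rates in a CSTR are evaluated at the outlet concentration: r_B = 0.758×5.167 = 3.916, r_C = 0.0985×5.167^1.5 = 1.157.
Fraction of consumed A going to B: r_B/(r_B+r_C) = 0.7720.
C_B = 0.7720·C_{A0}·X = 0.7720×7.51×0.312 = 1.81 mol·L⁻¹; Y_B = C_B/C_{A0} = 0.241.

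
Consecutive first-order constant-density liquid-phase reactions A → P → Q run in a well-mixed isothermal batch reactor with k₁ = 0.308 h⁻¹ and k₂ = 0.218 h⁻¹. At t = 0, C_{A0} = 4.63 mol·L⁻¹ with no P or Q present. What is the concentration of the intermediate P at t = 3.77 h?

The intermediate concentration in a first-order A→B→C sequence is C_P = k₁C_{A0}(e^(−k₁t) − e^(−k₂t))/(k₂−k₁).
e^(−k₁t) = e^(−0.308×3.77) = e^(−1.161) = 0.3131; e^(−k₂t) = e^(−0.8219) = 0.4396.
C_P = 0.308×4.63/(0.218−0.308) × (0.3131−0.4396) = (-15.84)×(-0.1265) = 2.004 mol·L⁻¹.

2.00 mol·L⁻¹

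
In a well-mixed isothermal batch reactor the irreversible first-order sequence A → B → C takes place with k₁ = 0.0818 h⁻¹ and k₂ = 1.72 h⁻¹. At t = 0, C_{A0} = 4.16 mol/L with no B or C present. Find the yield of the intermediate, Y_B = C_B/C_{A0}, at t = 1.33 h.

Solving the coupled first-order balances gives C_B(t) = [k₁/(k₂−k₁)]·C_{A0}·(e^(−k₁t) − e^(−k₂t)).
e^(−k₁t) = e^(−0.0818×1.33) = e^(−0.1088) = 0.8969; e^(−k₂t) = e^(−2.288) = 0.1015.
C_B = 0.0818×4.16/(1.72−0.0818) × (0.8969−0.1015) = 0.2077×0.7954 = 0.1652 mol/L.
Y_B = C_B/C_{A0} = 0.1652/4.16 = 0.0397.

0.0397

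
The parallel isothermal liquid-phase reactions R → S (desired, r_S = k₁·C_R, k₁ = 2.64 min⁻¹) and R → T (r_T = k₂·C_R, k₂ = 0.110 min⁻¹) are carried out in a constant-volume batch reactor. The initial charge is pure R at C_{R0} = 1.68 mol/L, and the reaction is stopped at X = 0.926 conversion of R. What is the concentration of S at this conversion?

C_R = C_{R0}(1−X) = 0.1243 mol/L.
Both paths are first order in R, so the instantaneous fraction to S is constant: dC_S/d(−C_R) = k₁/(k₁+k₂) = 0.9600.
C_S = 0.9600·(C_{R0}−C_R) = 0.9600×1.556 = 1.49 mol/L.

1.49 mol/L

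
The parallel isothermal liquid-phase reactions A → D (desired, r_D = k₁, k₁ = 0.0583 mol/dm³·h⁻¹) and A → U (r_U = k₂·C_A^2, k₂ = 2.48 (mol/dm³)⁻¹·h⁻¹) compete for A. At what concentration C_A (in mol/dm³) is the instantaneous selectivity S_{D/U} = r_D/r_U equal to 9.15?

S_{D/U} = (k₁/k₂)·C_A^-2 ⇒ C_A = (S·k₂/k₁)^(-0.5).
= (9.15×2.48/0.0583)^(-0.5) = (389.2)^(-0.5) = 0.0507 mol/dm³.

0.0507 mol/dm³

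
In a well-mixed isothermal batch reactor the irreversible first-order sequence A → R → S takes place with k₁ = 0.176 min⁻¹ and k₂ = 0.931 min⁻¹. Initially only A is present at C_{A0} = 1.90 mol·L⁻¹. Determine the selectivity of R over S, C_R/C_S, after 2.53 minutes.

0.548

The intermediate concentration in a first-order A→B→C sequence is C_R = k₁C_{A0}(e^(−k₁t) − e^(−k₂t))/(k₂−k₁).
e^(−k₁t) = e^(−0.176×2.53) = e^(−0.4453) = 0.6406; e^(−k₂t) = e^(−2.355) = 0.09485.
C_R = 0.176×1.90/(0.931−0.176) × (0.6406−0.09485) = 0.4429×0.5458 = 0.2417 mol·L⁻¹.
C_A = C_{A0}e^(−k₁t) = 1.217 mol·L⁻¹, so C_S = C_{A0}−C_A−C_R = 0.4410 mol·L⁻¹; C_R/C_S = 0.548.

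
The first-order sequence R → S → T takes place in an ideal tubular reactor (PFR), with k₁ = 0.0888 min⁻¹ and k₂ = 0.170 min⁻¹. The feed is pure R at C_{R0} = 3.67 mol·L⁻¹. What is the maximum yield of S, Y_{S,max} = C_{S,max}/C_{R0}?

At the optimum, C_{S,max}/C_{R0} = (k₁/k₂)^[k₂/(k₂−k₁)].
= (0.0888/0.170)^(0.170/(0.170−0.0888)) = (0.5224)^(2.094) = 0.2568.

0.257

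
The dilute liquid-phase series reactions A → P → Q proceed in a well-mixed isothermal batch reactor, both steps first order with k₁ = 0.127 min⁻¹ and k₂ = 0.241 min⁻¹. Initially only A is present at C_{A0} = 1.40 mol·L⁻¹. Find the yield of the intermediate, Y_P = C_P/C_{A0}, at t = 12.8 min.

Solving the coupled first-order balances gives C_P(t) = [k₁/(k₂−k₁)]·C_{A0}·(e^(−k₁t) − e^(−k₂t)).
e^(−k₁t) = e^(−0.127×12.8) = e^(−1.626) = 0.1968; e^(−k₂t) = e^(−3.085) = 0.04574.
C_P = 0.127×1.40/(0.241−0.127) × (0.1968−0.04574) = 1.560×0.1511 = 0.2356 mol·L⁻¹.
Y_P = C_P/C_{A0} = 0.2356/1.40 = 0.168.

0.168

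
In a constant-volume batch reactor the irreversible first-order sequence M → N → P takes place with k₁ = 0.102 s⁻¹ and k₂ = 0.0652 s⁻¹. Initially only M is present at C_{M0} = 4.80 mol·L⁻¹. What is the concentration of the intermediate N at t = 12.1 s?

The intermediate concentration in a first-order A→B→C sequence is C_N = k₁C_{M0}(e^(−k₁t) − e^(−k₂t))/(k₂−k₁).
e^(−k₁t) = e^(−0.102×12.1) = e^(−1.234) = 0.2911; e^(−k₂t) = e^(−0.7889) = 0.4543.
C_N = 0.102×4.80/(0.0652−0.102) × (0.2911−0.4543) = (-13.30)×(-0.1633) = 2.172 mol·L⁻¹.

2.17 mol·L⁻¹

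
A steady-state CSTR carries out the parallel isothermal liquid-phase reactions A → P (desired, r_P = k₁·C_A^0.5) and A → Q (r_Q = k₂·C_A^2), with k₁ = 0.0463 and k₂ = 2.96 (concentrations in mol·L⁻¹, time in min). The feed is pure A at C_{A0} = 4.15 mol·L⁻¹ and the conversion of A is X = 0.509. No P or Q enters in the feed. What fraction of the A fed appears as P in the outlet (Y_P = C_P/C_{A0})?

0.00272

Exit C_A = C_{A0}(1−X) = 4.15×0.491 = 2.038 mol·L⁻¹.
A CSTR operates uniformly at the exit composition, giving r_P = 0.06609 and r_Q = 12.29 (each k·C_A^n at C_A = 2.038).
Fraction of consumed A going to P: r_P/(r_P+r_Q) = 0.005349.
C_P = 0.005349·C_{A0}·X = 0.005349×4.15×0.509 = 0.0113 mol·L⁻¹; Y_P = C_P/C_{A0} = 0.00272.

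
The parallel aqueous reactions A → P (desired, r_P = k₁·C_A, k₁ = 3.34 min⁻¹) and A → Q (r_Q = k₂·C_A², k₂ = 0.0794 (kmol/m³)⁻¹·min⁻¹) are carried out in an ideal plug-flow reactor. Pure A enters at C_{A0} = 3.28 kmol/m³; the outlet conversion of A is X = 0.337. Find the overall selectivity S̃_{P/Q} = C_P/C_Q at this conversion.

15.4

C_A = C_{A0}(1−X) = 2.175 kmol/m³.
Along a PFR/batch, dC_P/dC_A = −r_P/(r_P+r_Q) = −k₁/(k₁+k₂·C_A).
Integrating from C_{A0} to C_A: C_P = (3.34/0.0794)·ln[(3.34+0.0794·3.28)/(3.34+0.0794·2.17)] = 42.07·ln(3.600/3.513) = 1.038 kmol/m³.
C_Q = (C_{A0}−C_A)−C_P = 0.06725 kmol/m³; S̃_{P/Q} = 1.038/0.06725 = 15.4.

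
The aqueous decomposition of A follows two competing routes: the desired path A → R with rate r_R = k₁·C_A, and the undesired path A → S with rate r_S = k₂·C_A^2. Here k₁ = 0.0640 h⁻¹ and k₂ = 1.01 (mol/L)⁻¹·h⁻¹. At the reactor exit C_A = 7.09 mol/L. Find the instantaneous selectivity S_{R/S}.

S_{R/S} = r_R/r_S = (k₁·C_A)/(k₂·C_A^2) = (k₁/k₂)·C_A⁻¹.
= (0.0640×7.090) / (1.01×7.090^2) = 0.4538/50.77 = 0.00894.
The undesired path is higher order in A, so low C_A (CSTR or dilute feed) favours R.

0.00894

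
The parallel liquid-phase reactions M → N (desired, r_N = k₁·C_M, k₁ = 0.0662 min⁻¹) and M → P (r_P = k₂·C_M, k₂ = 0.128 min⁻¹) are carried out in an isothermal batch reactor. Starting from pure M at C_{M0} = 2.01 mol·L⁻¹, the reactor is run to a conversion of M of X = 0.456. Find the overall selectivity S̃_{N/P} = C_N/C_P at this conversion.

0.517

C_M = C_{M0}(1−X) = 1.093 mol·L⁻¹.
Both paths are first order in M, so the instantaneous fraction to N is constant: dC_N/d(−C_M) = k₁/(k₁+k₂) = 0.3409.
C_N = 0.3409·(C_{M0}−C_M) = 0.3409×0.9166 = 0.312 mol·L⁻¹.
C_P = (C_{M0}−C_M)−C_N = 0.6041 mol·L⁻¹; S̃_{N/P} = 0.3124/0.6041 = 0.517.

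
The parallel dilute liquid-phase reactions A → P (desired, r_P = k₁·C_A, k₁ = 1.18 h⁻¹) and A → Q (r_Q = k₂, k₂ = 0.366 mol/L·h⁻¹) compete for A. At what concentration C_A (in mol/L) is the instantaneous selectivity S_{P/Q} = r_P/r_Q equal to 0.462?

S_{P/Q} = (k₁/k₂)·C_A ⇒ C_A = S·k₂/k₁.
= 0.462×0.366/1.18 = 0.143 mol/L.

0.143 mol/L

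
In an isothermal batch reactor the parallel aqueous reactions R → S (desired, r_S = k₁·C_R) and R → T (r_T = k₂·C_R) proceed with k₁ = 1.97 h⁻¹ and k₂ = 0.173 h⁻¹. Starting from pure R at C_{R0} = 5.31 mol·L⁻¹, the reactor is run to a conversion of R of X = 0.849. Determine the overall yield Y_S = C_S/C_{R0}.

0.780

C_R = C_{R0}(1−X) = 0.8018 mol·L⁻¹.
Both paths are first order in R, so the instantaneous fraction to S is constant: dC_S/d(−C_R) = k₁/(k₁+k₂) = 0.9193.
C_S = 0.9193·(C_{R0}−C_R) = 0.9193×4.508 = 4.14 mol·L⁻¹.
Y_S = C_S/C_{R0} = 4.144/5.31 = 0.780.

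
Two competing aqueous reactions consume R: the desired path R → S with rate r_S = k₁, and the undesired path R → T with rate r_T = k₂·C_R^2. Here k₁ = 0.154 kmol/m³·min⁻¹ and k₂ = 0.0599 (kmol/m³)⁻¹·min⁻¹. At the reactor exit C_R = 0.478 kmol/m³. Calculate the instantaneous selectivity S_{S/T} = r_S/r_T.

S_{S/T} = r_S/r_T = (k₁)/(k₂·C_R^2) = (k₁/k₂)·C_R^-2.
= (0.154) / (0.0599×0.4780^2) = 0.1540/0.01369 = 11.3.

11.3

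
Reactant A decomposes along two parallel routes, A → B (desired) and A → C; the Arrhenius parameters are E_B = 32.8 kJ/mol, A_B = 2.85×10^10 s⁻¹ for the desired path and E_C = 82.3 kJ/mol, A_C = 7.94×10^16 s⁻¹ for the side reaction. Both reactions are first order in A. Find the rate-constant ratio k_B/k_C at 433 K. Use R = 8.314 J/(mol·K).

k_B/k_C = (A_B/A_C)·exp[−(E_B−E_C)/(RT)] = (A_B/A_C)·exp[(E_C−E_B)/(RT)].
(E_C−E_B)/(RT) = (82.3−32.8)×10³/(8.314×433) = 49500/3600 = 13.75.
k_B/k_C = (2.85×10^10/7.94×10^16)·exp(13.75) = 3.589×10^-7 × 9.367×10^5 = 0.336.
Since E_B < E_C, lowering the temperature improves selectivity toward B.

0.336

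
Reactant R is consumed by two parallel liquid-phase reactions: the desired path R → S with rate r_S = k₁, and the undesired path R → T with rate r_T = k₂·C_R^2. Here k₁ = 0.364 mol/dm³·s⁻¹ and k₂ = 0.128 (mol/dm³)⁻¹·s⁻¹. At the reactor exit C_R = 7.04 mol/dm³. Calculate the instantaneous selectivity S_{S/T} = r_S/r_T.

S_{S/T} = r_S/r_T = (k₁)/(k₂·C_R^2) = (k₁/k₂)·C_R^-2.
= (0.364) / (0.128×7.040^2) = 0.3640/6.344 = 0.0574.
The undesired path is higher order in R, so low C_R (CSTR or dilute feed) favours S.

0.0574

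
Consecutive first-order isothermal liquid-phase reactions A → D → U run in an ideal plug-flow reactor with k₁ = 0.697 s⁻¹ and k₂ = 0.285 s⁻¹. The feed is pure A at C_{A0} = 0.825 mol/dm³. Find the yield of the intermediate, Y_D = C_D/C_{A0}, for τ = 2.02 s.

0.537

For first-order series with pure A initially, C_D(τ) = k₁C_{A0}/(k₂−k₁)·(e^(−k₁τ) − e^(−k₂τ)).
e^(−k₁τ) = e^(−0.697×2.02) = e^(−1.408) = 0.2446; e^(−k₂τ) = e^(−0.5757) = 0.5623.
C_D = 0.697×0.825/(0.285−0.697) × (0.2446−0.5623) = (-1.396)×(-0.3177) = 0.4434 mol/dm³.
Y_D = C_D/C_{A0} = 0.4434/0.825 = 0.537.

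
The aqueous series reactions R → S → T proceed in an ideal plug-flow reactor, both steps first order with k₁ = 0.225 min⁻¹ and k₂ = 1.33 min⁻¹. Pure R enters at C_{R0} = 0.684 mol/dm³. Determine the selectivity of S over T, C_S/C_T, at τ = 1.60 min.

The intermediate concentration in a first-order A→B→C sequence is C_S = k₁C_{R0}(e^(−k₁τ) − e^(−k₂τ))/(k₂−k₁).
e^(−k₁τ) = e^(−0.225×1.60) = e^(−0.3600) = 0.6977; e^(−k₂τ) = e^(−2.128) = 0.1191.
C_S = 0.225×0.684/(1.33−0.225) × (0.6977−0.1191) = 0.1393×0.5786 = 0.08059 mol/dm³.
C_R = C_{R0}e^(−k₁τ) = 0.4772 mol/dm³, so C_T = C_{R0}−C_R−C_S = 0.1262 mol/dm³; C_S/C_T = 0.639.

0.639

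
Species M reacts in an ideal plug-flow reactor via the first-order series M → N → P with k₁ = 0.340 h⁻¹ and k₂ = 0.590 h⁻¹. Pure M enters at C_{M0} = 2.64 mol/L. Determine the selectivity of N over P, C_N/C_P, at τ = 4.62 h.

0.324

Solving the coupled first-order balances gives C_N(τ) = [k₁/(k₂−k₁)]·C_{M0}·(e^(−k₁τ) − e^(−k₂τ)).
e^(−k₁τ) = e^(−0.340×4.62) = e^(−1.571) = 0.2079; e^(−k₂τ) = e^(−2.726) = 0.06549.
C_N = 0.340×2.64/(0.590−0.340) × (0.2079−0.06549) = 3.590×0.1424 = 0.5112 mol/L.
C_M = C_{M0}e^(−k₁τ) = 0.5488 mol/L, so C_P = C_{M0}−C_M−C_N = 1.580 mol/L; C_N/C_P = 0.324.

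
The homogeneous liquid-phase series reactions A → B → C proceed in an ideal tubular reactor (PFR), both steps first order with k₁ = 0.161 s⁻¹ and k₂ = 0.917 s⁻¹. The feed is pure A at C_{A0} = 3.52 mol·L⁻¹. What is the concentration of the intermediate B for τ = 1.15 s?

0.362 mol·L⁻¹

The intermediate concentration in a first-order A→B→C sequence is C_B = k₁C_{A0}(e^(−k₁τ) − e^(−k₂τ))/(k₂−k₁).
e^(−k₁τ) = e^(−0.161×1.15) = e^(−0.1851) = 0.8310; e^(−k₂τ) = e^(−1.055) = 0.3483.
C_B = 0.161×3.52/(0.917−0.161) × (0.8310−0.3483) = 0.7496×0.4826 = 0.3618 mol·L⁻¹.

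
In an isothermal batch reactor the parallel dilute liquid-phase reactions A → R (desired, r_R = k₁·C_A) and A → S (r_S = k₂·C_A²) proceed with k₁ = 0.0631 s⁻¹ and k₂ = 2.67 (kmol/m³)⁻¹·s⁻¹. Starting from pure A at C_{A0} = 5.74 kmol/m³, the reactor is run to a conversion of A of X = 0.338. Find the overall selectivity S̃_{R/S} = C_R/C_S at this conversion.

C_A = C_{A0}(1−X) = 3.800 kmol/m³.
Along a PFR/batch, dC_R/dC_A = −r_R/(r_R+r_S) = −k₁/(k₁+k₂·C_A).
Integrating from C_{A0} to C_A: C_R = (0.0631/2.67)·ln[(0.0631+2.67·5.74)/(0.0631+2.67·3.80)] = 0.02363·ln(15.39/10.21) = 0.009699 kmol/m³.
C_S = (C_{A0}−C_A)−C_R = 1.930 kmol/m³; S̃_{R/S} = 0.009699/1.930 = 0.00502.

0.00502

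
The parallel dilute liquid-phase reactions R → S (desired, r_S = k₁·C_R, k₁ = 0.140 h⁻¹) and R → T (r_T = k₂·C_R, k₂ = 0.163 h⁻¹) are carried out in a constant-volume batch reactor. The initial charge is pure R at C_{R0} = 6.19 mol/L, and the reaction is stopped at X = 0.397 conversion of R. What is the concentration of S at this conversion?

C_R = C_{R0}(1−X) = 3.733 mol/L.
Both paths are first order in R, so the instantaneous fraction to S is constant: dC_S/d(−C_R) = k₁/(k₁+k₂) = 0.4620.
C_S = 0.4620·(C_{R0}−C_R) = 0.4620×2.457 = 1.14 mol/L.

1.14 mol/L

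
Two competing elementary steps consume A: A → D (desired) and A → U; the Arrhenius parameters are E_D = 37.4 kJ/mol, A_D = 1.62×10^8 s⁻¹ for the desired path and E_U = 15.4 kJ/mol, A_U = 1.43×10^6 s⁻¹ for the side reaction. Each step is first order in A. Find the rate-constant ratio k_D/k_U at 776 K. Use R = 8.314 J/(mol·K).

3.74

k_D/k_U = (A_D/A_U)·exp[−(E_D−E_U)/(RT)] = (A_D/A_U)·exp[(E_U−E_D)/(RT)].
(E_U−E_D)/(RT) = (15.4−37.4)×10³/(8.314×776) = -22000/6452 = -3.410.
k_D/k_U = (1.62×10^8/1.43×10^6)·exp(-3.410) = 113.3 × 0.03304 = 3.74.
Since E_D > E_U, raising the temperature improves selectivity toward D.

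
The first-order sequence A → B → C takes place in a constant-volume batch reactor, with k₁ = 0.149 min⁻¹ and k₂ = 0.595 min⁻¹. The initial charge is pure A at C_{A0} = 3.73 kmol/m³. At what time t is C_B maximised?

3.10 min

For first-order series the maximum of C_B occurs at t_opt = ln(k₂/k₁)/(k₂−k₁).
= ln(0.595/0.149)/(0.595−0.149) = ln(3.993)/0.4460 = 1.385/0.4460 = 3.10 min.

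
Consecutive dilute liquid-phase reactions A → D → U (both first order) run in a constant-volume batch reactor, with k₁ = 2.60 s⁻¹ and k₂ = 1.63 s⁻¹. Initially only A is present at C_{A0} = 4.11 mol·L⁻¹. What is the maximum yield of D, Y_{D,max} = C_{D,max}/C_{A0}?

0.456

At the optimum, C_{D,max}/C_{A0} = (k₁/k₂)^[k₂/(k₂−k₁)].
= (2.60/1.63)^(1.63/(1.63−2.60)) = (1.595)^(-1.680) = 0.4563.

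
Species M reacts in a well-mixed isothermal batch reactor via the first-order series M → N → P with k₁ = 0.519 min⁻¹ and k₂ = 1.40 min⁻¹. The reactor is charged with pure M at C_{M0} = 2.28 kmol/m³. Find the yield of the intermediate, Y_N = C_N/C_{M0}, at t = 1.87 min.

Solving the coupled first-order balances gives C_N(t) = [k₁/(k₂−k₁)]·C_{M0}·(e^(−k₁t) − e^(−k₂t)).
e^(−k₁t) = e^(−0.519×1.87) = e^(−0.9705) = 0.3789; e^(−k₂t) = e^(−2.618) = 0.07295.
C_N = 0.519×2.28/(1.40−0.519) × (0.3789−0.07295) = 1.343×0.3059 = 0.4109 kmol/m³.
Y_N = C_N/C_{M0} = 0.4109/2.28 = 0.180.

0.180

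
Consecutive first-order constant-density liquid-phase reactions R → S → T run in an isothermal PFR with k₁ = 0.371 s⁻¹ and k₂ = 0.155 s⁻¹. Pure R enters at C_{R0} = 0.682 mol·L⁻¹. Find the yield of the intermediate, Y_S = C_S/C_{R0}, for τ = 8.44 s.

0.389

The intermediate concentration in a first-order A→B→C sequence is C_S = k₁C_{R0}(e^(−k₁τ) − e^(−k₂τ))/(k₂−k₁).
e^(−k₁τ) = e^(−0.371×8.44) = e^(−3.131) = 0.04366; e^(−k₂τ) = e^(−1.308) = 0.2703.
C_S = 0.371×0.682/(0.155−0.371) × (0.04366−0.2703) = (-1.171)×(-0.2266) = 0.2655 mol·L⁻¹.
Y_S = C_S/C_{R0} = 0.2655/0.682 = 0.389.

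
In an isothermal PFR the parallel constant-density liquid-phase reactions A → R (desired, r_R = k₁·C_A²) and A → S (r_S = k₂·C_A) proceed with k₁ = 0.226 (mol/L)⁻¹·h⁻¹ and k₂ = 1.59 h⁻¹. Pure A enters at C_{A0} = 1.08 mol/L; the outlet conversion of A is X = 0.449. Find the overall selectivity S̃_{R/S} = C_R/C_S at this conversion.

C_A = C_{A0}(1−X) = 0.5951 mol/L.
Along a PFR/batch, dC_S/dC_A = −r_S/(r_R+r_S) = −k₂/(k₂+k₁·C_A).
Integrating from C_{A0} to C_A: C_S = (1.59/0.226)·ln[(1.59+0.226·1.08)/(1.59+0.226·0.595)] = 7.035·ln(1.834/1.724) = 0.4335 mol/L.
Then C_R = (C_{A0}−C_A) − C_S = 0.4849 − 0.4335 = 0.05145 mol/L.
S̃_{R/S} = C_R/C_S = 0.05145/0.4335 = 0.119.

0.119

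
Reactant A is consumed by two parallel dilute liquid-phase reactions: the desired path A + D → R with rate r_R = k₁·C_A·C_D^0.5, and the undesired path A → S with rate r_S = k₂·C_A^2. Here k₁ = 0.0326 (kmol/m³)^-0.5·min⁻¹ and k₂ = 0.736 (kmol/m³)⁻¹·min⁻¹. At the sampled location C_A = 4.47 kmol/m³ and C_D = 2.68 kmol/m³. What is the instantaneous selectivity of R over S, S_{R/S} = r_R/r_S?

S_{R/S} = r_R/r_S = (k₁·C_A·C_D^0.5)/(k₂·C_A^2) = (k₁/k₂)·C_A⁻¹·C_D^0.5.
= (0.0326×4.470×2.680^0.5) / (0.736×4.470^2) = 0.2386/14.71 = 0.0162.

0.0162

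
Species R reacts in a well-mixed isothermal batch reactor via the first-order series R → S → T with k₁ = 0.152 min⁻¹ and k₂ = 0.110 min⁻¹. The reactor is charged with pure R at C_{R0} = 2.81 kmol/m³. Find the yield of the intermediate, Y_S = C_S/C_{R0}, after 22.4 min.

Solving the coupled first-order balances gives C_S(t) = [k₁/(k₂−k₁)]·C_{R0}·(e^(−k₁t) − e^(−k₂t)).
e^(−k₁t) = e^(−0.152×22.4) = e^(−3.405) = 0.03321; e^(−k₂t) = e^(−2.464) = 0.08509.
C_S = 0.152×2.81/(0.110−0.152) × (0.03321−0.08509) = (-10.17)×(-0.05188) = 0.5276 kmol/m³.
Y_S = C_S/C_{R0} = 0.5276/2.81 = 0.188.

0.188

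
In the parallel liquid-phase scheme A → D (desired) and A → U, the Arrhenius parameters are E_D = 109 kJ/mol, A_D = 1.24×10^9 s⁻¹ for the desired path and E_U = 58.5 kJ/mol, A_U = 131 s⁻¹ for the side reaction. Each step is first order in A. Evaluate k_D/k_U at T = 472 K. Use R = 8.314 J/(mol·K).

Since both paths have the same order in A, the concentration cancels and S_{D/U} = k_D/k_U = (A_D/A_U)·exp[(E_U−E_D)/(RT)].
(E_U−E_D)/(RT) = (58.5−109)×10³/(8.314×472) = -50500/3924 = -12.87.
k_D/k_U = (1.24×10^9/131)·exp(-12.87) = 9.466×10^6 × 2.577×10^-6 = 24.4.
Since E_D > E_U, raising the temperature improves selectivity toward D.

24.4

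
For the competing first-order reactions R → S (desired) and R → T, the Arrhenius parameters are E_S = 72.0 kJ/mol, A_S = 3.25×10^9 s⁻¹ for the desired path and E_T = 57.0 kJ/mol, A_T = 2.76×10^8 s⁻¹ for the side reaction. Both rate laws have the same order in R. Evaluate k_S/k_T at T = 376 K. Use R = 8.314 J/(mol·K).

Since both paths have the same order in R, the concentration cancels and S_{S/T} = k_S/k_T = (A_S/A_T)·exp[(E_T−E_S)/(RT)].
(E_T−E_S)/(RT) = (57.0−72.0)×10³/(8.314×376) = -15000/3126 = -4.798.
k_S/k_T = (3.25×10^9/2.76×10^8)·exp(-4.798) = 11.78 × 0.008243 = 0.0971.

0.0971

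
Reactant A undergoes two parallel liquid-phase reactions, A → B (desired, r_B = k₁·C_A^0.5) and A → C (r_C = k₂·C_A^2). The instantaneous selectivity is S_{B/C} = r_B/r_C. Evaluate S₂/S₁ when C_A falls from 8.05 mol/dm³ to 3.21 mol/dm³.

S_{B/C} = (k₁/k₂)·C_A^-1.5, so S₂/S₁ = (C_{A,2}/C_{A,1})^-1.5.
= (3.21/8.05)^(-1.5) = (0.3988)^(-1.5) = 3.97.
Selectivity toward B rises as C_A falls — low-concentration operation is favoured.

3.97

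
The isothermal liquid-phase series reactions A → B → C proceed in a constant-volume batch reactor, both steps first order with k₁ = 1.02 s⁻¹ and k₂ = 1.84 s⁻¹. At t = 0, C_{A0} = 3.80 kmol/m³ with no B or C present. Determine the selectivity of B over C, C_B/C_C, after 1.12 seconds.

The intermediate concentration in a first-order A→B→C sequence is C_B = k₁C_{A0}(e^(−k₁t) − e^(−k₂t))/(k₂−k₁).
e^(−k₁t) = e^(−1.02×1.12) = e^(−1.142) = 0.3191; e^(−k₂t) = e^(−2.061) = 0.1274.
C_B = 1.02×3.80/(1.84−1.02) × (0.3191−0.1274) = 4.727×0.1917 = 0.9061 kmol/m³.
C_A = C_{A0}e^(−k₁t) = 1.212 kmol/m³, so C_C = C_{A0}−C_A−C_B = 1.681 kmol/m³; C_B/C_C = 0.539.

0.539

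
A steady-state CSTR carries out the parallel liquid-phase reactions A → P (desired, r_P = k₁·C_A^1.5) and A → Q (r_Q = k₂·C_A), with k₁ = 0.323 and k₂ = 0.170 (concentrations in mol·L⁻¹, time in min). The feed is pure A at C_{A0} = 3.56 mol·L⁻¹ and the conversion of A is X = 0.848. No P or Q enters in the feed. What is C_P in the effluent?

1.76 mol·L⁻¹

Exit C_A = C_{A0}(1−X) = 3.56×0.152 = 0.5411 mol·L⁻¹.
Rates in a CSTR are evaluated at the outlet concentration: r_P = 0.323×0.5411^1.5 = 0.1286, r_Q = 0.170×0.5411 = 0.09199.
Fraction of consumed A going to P: r_P/(r_P+r_Q) = 0.5829.
C_P = 0.5829·C_{A0}·X = 0.5829×3.56×0.848 = 1.76 mol·L⁻¹.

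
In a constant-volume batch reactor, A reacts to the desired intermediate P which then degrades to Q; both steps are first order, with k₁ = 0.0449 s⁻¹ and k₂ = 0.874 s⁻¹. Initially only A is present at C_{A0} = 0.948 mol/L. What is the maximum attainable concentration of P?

0.0415 mol/L

At the optimum, C_{P,max}/C_{A0} = (k₁/k₂)^[k₂/(k₂−k₁)].
= (0.0449/0.874)^(0.874/(0.874−0.0449)) = (0.05137)^(1.054) = 0.04374.
C_{P,max} = 0.04374×0.948 = 0.0415 mol/L.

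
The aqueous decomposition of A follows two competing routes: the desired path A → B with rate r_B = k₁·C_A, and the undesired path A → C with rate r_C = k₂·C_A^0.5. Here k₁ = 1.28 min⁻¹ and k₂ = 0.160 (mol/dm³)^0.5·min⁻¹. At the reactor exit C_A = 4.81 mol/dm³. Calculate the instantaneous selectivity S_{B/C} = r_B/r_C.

17.5

S_{B/C} = r_B/r_C = (k₁·C_A)/(k₂·C_A^0.5) = (k₁/k₂)·C_A^0.5.
= (1.28×4.810) / (0.160×4.810^0.5) = 6.157/0.3509 = 17.5.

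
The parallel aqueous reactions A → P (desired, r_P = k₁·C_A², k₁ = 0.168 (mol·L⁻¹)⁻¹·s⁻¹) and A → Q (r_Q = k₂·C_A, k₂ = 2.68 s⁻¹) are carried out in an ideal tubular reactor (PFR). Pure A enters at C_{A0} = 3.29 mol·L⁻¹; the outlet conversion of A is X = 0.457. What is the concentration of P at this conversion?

C_A = C_{A0}(1−X) = 1.786 mol·L⁻¹.
Along a PFR/batch, dC_Q/dC_A = −r_Q/(r_P+r_Q) = −k₂/(k₂+k₁·C_A).
Integrating from C_{A0} to C_A: C_Q = (2.68/0.168)·ln[(2.68+0.168·3.29)/(2.68+0.168·1.79)] = 15.95·ln(3.233/2.980) = 1.298 mol·L⁻¹.
Then C_P = (C_{A0}−C_A) − C_Q = 1.504 − 1.298 = 0.2057 mol·L⁻¹.

0.206 mol·L⁻¹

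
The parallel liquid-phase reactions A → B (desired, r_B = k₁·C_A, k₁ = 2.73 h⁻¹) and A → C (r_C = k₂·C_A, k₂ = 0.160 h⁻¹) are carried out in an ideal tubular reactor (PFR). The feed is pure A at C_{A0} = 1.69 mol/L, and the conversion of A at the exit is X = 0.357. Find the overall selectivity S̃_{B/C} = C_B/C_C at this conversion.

17.1

C_A = C_{A0}(1−X) = 1.087 mol/L.
Both paths are first order in A, so the instantaneous fraction to B is constant: dC_B/d(−C_A) = k₁/(k₁+k₂) = 0.9446.
C_B = 0.9446·(C_{A0}−C_A) = 0.9446×0.6033 = 0.570 mol/L.
C_C = (C_{A0}−C_A)−C_B = 0.03340 mol/L; S̃_{B/C} = 0.5699/0.03340 = 17.1.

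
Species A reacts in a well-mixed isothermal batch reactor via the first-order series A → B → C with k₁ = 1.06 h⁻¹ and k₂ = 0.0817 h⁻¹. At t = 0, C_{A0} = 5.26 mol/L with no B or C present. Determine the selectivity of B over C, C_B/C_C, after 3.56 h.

The intermediate concentration in a first-order A→B→C sequence is C_B = k₁C_{A0}(e^(−k₁t) − e^(−k₂t))/(k₂−k₁).
e^(−k₁t) = e^(−1.06×3.56) = e^(−3.774) = 0.02297; e^(−k₂t) = e^(−0.2909) = 0.7476.
C_B = 1.06×5.26/(0.0817−1.06) × (0.02297−0.7476) = (-5.699)×(-0.7247) = 4.130 mol/L.
C_A = C_{A0}e^(−k₁t) = 0.1208 mol/L, so C_C = C_{A0}−C_A−C_B = 1.009 mol/L; C_B/C_C = 4.09.

4.09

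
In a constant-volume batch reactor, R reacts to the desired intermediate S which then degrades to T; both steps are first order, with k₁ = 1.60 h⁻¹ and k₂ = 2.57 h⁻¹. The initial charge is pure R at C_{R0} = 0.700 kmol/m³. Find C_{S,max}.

0.199 kmol/m³

For a first-order series the maximum intermediate yield is C_{S,max}/C_{R0} = (k₁/k₂)^[k₂/(k₂−k₁)].
= (1.60/2.57)^(2.57/(2.57−1.60)) = (0.6226)^(2.649) = 0.2849.
C_{S,max} = 0.2849×0.700 = 0.199 kmol/m³.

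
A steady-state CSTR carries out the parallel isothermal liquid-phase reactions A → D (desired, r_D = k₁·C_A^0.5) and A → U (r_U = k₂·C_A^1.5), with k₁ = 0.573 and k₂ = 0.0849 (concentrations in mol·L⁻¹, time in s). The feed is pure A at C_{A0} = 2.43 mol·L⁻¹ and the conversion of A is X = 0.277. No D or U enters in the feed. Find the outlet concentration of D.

Exit C_A = C_{A0}(1−X) = 2.43×0.723 = 1.757 mol·L⁻¹.
In a CSTR the entire volume is at exit conditions, so r_D = 0.573×1.757^0.5 = 0.7595 and r_U = 0.0849×1.757^1.5 = 0.1977.
Fraction of consumed A going to D: r_D/(r_D+r_U) = 0.7935.
C_D = 0.7935·C_{A0}·X = 0.7935×2.43×0.277 = 0.534 mol·L⁻¹.

0.534 mol·L⁻¹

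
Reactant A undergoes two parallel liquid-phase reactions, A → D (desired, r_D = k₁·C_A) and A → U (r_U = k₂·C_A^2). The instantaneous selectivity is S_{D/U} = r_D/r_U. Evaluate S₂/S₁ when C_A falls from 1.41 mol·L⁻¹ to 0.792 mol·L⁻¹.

S_{D/U} = (k₁/k₂)·C_A⁻¹, so S₂/S₁ = (C_{A,2}/C_{A,1})⁻¹.
= 1.41/0.792 = 1.78.

1.78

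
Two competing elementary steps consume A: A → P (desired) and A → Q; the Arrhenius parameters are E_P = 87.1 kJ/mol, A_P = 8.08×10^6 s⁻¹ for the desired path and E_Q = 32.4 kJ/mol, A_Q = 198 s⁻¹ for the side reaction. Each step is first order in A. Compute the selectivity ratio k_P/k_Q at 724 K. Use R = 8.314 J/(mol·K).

Since both paths have the same order in A, the concentration cancels and S_{P/Q} = k_P/k_Q = (A_P/A_Q)·exp[(E_Q−E_P)/(RT)].
(E_Q−E_P)/(RT) = (32.4−87.1)×10³/(8.314×724) = -54700/6019 = -9.087.
k_P/k_Q = (8.08×10^6/198)·exp(-9.087) = 40808 × 1.131×10^-4 = 4.61.

4.61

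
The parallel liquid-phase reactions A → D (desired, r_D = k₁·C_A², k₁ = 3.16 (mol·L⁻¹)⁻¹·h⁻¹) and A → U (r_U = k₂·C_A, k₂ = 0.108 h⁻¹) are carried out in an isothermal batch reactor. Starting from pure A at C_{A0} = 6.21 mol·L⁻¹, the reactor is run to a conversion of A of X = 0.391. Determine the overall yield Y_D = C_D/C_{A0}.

0.388

C_A = C_{A0}(1−X) = 3.782 mol·L⁻¹.
Along a PFR/batch, dC_U/dC_A = −r_U/(r_D+r_U) = −k₂/(k₂+k₁·C_A).
Integrating from C_{A0} to C_A: C_U = (0.108/3.16)·ln[(0.108+3.16·6.21)/(0.108+3.16·3.78)] = 0.03418·ln(19.73/12.06) = 0.01683 mol·L⁻¹.
Then C_D = (C_{A0}−C_A) − C_U = 2.428 − 0.01683 = 2.411 mol·L⁻¹.
Y_D = C_D/C_{A0} = 2.411/6.21 = 0.388.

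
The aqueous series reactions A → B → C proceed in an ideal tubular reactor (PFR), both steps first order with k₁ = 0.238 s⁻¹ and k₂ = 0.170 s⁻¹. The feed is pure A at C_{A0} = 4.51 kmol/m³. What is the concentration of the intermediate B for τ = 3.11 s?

1.77 kmol/m³

Solving the coupled first-order balances gives C_B(τ) = [k₁/(k₂−k₁)]·C_{A0}·(e^(−k₁τ) − e^(−k₂τ)).
e^(−k₁τ) = e^(−0.238×3.11) = e^(−0.7402) = 0.4770; e^(−k₂τ) = e^(−0.5287) = 0.5894.
C_B = 0.238×4.51/(0.170−0.238) × (0.4770−0.5894) = (-15.79)×(-0.1123) = 1.773 kmol/m³.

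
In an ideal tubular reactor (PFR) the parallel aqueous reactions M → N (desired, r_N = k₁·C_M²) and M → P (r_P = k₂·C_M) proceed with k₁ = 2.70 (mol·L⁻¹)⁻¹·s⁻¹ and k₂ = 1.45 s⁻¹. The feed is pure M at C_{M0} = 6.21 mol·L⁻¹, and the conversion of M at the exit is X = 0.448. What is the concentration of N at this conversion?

C_M = C_{M0}(1−X) = 3.428 mol·L⁻¹.
Along a PFR/batch, dC_P/dC_M = −r_P/(r_N+r_P) = −k₂/(k₂+k₁·C_M).
Integrating from C_{M0} to C_M: C_P = (1.45/2.70)·ln[(1.45+2.70·6.21)/(1.45+2.70·3.43)] = 0.5370·ln(18.22/10.71) = 0.2855 mol·L⁻¹.
Then C_N = (C_{M0}−C_M) − C_P = 2.782 − 0.2855 = 2.497 mol·L⁻¹.

2.50 mol·L⁻¹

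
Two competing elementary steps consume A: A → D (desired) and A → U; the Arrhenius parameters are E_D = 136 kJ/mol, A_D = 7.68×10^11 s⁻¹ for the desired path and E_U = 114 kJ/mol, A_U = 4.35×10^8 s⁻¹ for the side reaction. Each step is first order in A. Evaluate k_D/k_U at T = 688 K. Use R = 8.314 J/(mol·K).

37.7

Since both paths have the same order in A, the concentration cancels and S_{D/U} = k_D/k_U = (A_D/A_U)·exp[(E_U−E_D)/(RT)].
(E_U−E_D)/(RT) = (114−136)×10³/(8.314×688) = -22000/5720 = -3.846.
k_D/k_U = (7.68×10^11/4.35×10^8)·exp(-3.846) = 1766 × 0.02136 = 37.7.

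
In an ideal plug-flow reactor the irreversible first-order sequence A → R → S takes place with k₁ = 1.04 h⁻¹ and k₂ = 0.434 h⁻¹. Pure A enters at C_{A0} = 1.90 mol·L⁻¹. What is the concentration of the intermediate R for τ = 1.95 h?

0.970 mol·L⁻¹

Solving the coupled first-order balances gives C_R(τ) = [k₁/(k₂−k₁)]·C_{A0}·(e^(−k₁τ) − e^(−k₂τ)).
e^(−k₁τ) = e^(−1.04×1.95) = e^(−2.028) = 0.1316; e^(−k₂τ) = e^(−0.8463) = 0.4290.
C_R = 1.04×1.90/(0.434−1.04) × (0.1316−0.4290) = (-3.261)×(-0.2974) = 0.9697 mol·L⁻¹.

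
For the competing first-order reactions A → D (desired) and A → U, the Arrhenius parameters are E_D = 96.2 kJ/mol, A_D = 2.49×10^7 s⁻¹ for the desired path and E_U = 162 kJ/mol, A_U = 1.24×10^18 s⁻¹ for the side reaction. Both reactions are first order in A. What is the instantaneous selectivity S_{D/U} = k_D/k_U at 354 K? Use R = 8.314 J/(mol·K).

0.103

With equal orders, S_{D/U} = k_D/k_U = (A_D/A_U)·exp[(E_U−E_D)/(RT)].
(E_U−E_D)/(RT) = (162−96.2)×10³/(8.314×354) = 65800/2943 = 22.36.
k_D/k_U = (2.49×10^7/1.24×10^18)·exp(22.36) = 2.008×10^-11 × 5.123×10^9 = 0.103.
Since E_D < E_U, lowering the temperature improves selectivity toward D.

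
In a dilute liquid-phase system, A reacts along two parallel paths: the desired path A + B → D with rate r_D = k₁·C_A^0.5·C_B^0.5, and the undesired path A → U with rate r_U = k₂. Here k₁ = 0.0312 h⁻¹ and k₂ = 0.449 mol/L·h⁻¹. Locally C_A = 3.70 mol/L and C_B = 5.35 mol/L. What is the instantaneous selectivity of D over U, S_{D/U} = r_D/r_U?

0.309

S_{D/U} = r_D/r_U = (k₁·C_A^0.5·C_B^0.5)/(k₂) = (k₁/k₂)·C_A^0.5·C_B^0.5.
= (0.0312×3.700^0.5×5.350^0.5) / (0.449) = 0.1388/0.4490 = 0.309.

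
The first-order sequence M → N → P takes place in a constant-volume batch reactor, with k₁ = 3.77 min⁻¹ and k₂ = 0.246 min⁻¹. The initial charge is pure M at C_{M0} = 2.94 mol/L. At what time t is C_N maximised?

For first-order series the maximum of C_N occurs at t_opt = ln(k₂/k₁)/(k₂−k₁).
= ln(0.246/3.77)/(0.246−3.77) = ln(0.06525)/-3.524 = -2.729/-3.524 = 0.775 min.

0.775 min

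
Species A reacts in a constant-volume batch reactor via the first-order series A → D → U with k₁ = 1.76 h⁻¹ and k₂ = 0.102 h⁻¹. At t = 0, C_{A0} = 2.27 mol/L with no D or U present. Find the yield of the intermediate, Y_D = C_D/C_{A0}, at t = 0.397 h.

0.492

Solving the coupled first-order balances gives C_D(t) = [k₁/(k₂−k₁)]·C_{A0}·(e^(−k₁t) − e^(−k₂t)).
e^(−k₁t) = e^(−1.76×0.397) = e^(−0.6987) = 0.4972; e^(−k₂t) = e^(−0.04049) = 0.9603.
C_D = 1.76×2.27/(0.102−1.76) × (0.4972−0.9603) = (-2.410)×(-0.4631) = 1.116 mol/L.
Y_D = C_D/C_{A0} = 1.116/2.27 = 0.492.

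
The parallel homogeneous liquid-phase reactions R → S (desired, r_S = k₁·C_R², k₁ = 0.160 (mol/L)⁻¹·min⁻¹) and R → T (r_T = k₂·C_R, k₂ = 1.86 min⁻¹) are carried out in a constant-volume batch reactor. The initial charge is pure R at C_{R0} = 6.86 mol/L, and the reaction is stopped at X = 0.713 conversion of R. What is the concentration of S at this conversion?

C_R = C_{R0}(1−X) = 1.969 mol/L.
Along a PFR/batch, dC_T/dC_R = −r_T/(r_S+r_T) = −k₂/(k₂+k₁·C_R).
Integrating from C_{R0} to C_R: C_T = (1.86/0.160)·ln[(1.86+0.160·6.86)/(1.86+0.160·1.97)] = 11.62·ln(2.958/2.175) = 3.573 mol/L.
Then C_S = (C_{R0}−C_R) − C_T = 4.891 − 3.573 = 1.318 mol/L.

1.32 mol/L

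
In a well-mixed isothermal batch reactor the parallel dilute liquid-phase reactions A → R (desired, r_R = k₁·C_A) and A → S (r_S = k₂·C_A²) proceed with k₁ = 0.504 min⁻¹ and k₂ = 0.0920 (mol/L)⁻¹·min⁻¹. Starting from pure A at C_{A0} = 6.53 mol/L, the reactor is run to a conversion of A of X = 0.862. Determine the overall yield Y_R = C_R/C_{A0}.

0.531

C_A = C_{A0}(1−X) = 0.9011 mol/L.
Along a PFR/batch, dC_R/dC_A = −r_R/(r_R+r_S) = −k₁/(k₁+k₂·C_A).
Integrating from C_{A0} to C_A: C_R = (0.504/0.0920)·ln[(0.504+0.0920·6.53)/(0.504+0.0920·0.901)] = 5.478·ln(1.105/0.5869) = 3.465 mol/L.
Y_R = C_R/C_{A0} = 3.465/6.53 = 0.531.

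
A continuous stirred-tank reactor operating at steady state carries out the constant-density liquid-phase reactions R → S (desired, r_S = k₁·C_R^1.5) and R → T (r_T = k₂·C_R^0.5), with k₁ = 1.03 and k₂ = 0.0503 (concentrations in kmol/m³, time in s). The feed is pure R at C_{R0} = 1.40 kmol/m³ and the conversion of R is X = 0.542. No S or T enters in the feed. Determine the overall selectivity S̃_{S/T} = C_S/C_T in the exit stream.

Exit C_R = C_{R0}(1−X) = 1.40×0.458 = 0.6412 kmol/m³.
Rates in a CSTR are evaluated at the outlet concentration: r_S = 1.03×0.6412^1.5 = 0.5288, r_T = 0.0503×0.6412^0.5 = 0.04028.
Overall selectivity = C_S/C_T = r_Sτ/(r_Tτ) = r_S/r_T = 13.1.

13.1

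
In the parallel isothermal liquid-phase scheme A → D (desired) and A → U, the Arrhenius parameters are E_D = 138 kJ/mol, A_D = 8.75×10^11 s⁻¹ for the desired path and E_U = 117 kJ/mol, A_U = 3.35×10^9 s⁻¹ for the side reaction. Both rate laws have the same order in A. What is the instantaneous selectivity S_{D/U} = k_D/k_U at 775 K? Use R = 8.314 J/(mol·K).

With equal orders, S_{D/U} = k_D/k_U = (A_D/A_U)·exp[(E_U−E_D)/(RT)].
(E_U−E_D)/(RT) = (117−138)×10³/(8.314×775) = -21000/6443 = -3.259.
k_D/k_U = (8.75×10^11/3.35×10^9)·exp(-3.259) = 261.2 × 0.03842 = 10.0.
Since E_D > E_U, raising the temperature improves selectivity toward D.

10.0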